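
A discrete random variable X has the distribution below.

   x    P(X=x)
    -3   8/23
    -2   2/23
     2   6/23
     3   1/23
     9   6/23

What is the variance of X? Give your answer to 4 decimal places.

22.8658

E[X] = (8/23)·(-3) + (2/23)·(-2) + (6/23)·2 + (1/23)·3 + (6/23)·9 = 41/23
E[X²] = (8/23)·9 + (2/23)·4 + (6/23)·4 + (1/23)·9 + (6/23)·81 = 599/23
Var(X) = 599/23 − (41/23)² = 12096/529 ≈ 22.8658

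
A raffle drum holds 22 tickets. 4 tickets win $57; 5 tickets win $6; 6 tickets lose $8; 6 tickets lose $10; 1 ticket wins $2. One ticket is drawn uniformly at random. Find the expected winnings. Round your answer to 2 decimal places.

$6.91

E[payout] = (4/22)·57 + (5/22)·6 + (6/22)·(-8) + (6/22)·(-10) + (1/22)·2 = 76/11
≈ $6.91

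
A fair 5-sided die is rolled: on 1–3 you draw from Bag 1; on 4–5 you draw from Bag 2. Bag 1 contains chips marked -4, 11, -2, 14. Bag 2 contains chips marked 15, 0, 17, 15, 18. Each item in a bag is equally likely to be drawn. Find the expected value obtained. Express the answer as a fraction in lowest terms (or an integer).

E[X | Bag 1] = (-4 + 11 − 2 + 14)/4 = 19/4
E[X | Bag 2] = (15 + 0 + 17 + 15 + 18)/5 = 13
E[X] = (3/5)·19/4 + (2/5)·13 = 161/20

161/20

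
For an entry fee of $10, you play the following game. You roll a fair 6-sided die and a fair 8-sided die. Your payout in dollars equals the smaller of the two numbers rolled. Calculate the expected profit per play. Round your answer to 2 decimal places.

-$7.23

Distribution of the smaller of the two numbers rolled: 1 w.p. 13/48, 2 w.p. 11/48, 3 w.p. 3/16, 4 w.p. 7/48, 5 w.p. 5/48, 6 w.p. 1/16
E[payout] = (13/48)·1 + (11/48)·2 + (3/16)·3 + (7/48)·4 + (5/48)·5 + (1/16)·6 = 133/48
Expected profit = 133/48 − 10 = -347/48 ≈ -$7.23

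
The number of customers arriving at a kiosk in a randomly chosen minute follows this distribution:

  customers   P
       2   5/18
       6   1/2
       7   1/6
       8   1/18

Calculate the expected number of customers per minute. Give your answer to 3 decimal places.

5.167

E[X] = (5/18)·2 + (1/2)·6 + (1/6)·7 + (1/18)·8
     = 31/6 ≈ 5.167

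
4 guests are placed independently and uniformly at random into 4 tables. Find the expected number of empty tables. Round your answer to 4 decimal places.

Let Xⱼ=1 if table j is empty. P(Xⱼ=1) = ((4-1)/4)^4 = 81/256.
By linearity, E[#empty] = 4·81/256 = 81/64.
≈ 1.2656

1.2656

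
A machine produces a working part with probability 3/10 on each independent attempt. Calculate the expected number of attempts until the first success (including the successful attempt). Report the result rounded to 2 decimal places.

For a geometric distribution, E[trials] = 1/p = 1/(3/10) = 10/3.
≈ 3.33

3.33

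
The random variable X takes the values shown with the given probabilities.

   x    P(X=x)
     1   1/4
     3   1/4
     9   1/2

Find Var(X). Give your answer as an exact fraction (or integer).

51/4

E[X] = (1/4)·1 + (1/4)·3 + (1/2)·9 = 11/2
E[X²] = (1/4)·1 + (1/4)·9 + (1/2)·81 = 43
Var(X) = 43 − (11/2)² = 51/4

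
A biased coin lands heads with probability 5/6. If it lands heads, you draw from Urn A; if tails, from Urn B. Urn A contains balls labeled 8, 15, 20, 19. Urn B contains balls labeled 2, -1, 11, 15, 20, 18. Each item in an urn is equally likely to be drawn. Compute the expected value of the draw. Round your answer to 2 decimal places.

E[X | Urn A] = (8 + 15 + 20 + 19)/4 = 31/2
E[X | Urn B] = (2 − 1 + 11 + 15 + 20 + 18)/6 = 65/6
E[X] = (5/6)·31/2 + (1/6)·65/6 = 265/18 ≈ 14.72

14.72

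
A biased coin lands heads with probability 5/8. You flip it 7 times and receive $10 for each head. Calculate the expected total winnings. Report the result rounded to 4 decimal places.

E[#heads] = 7·5/8 = 35/8 (linearity over flips).
E[winnings] = 10·35/8 = 175/4.
≈ 43.7500

$43.7500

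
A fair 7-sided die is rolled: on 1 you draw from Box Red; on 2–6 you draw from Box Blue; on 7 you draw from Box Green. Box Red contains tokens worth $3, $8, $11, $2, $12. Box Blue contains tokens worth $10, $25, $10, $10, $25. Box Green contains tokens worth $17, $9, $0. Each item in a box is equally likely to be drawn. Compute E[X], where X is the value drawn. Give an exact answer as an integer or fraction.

1438/105 dollars

E[X | Box Red] = (3 + 8 + 11 + 2 + 12)/5 = 36/5
E[X | Box Blue] = (10 + 25 + 10 + 10 + 25)/5 = 16
E[X | Box Green] = (17 + 9 + 0)/3 = 26/3
E[X] = (1/7)·36/5 + (5/7)·16 + (1/7)·26/3 = 1438/105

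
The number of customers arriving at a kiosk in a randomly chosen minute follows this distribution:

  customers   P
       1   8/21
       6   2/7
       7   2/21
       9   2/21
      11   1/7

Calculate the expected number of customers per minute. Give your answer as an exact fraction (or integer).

109/21

E[X] = (8/21)·1 + (2/7)·6 + (2/21)·7 + (2/21)·9 + (1/7)·11
     = 109/21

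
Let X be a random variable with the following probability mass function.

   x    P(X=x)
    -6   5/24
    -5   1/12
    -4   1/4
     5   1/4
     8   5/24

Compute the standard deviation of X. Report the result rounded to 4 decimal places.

E[X] = 1/4, E[X²] = 199/6
Var(X) = E[X²] − (E[X])² = 199/6 − 1/16 = 1589/48
SD(X) = √(1589/48) ≈ 5.7536

5.7536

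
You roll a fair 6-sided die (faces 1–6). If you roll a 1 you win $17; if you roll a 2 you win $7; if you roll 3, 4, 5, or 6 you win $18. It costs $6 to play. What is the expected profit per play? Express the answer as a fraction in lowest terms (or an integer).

$10

E[payout] = (1/6)·7 + (1/6)·17 + (2/3)·18 = 16
Expected profit = 16 − 6 = 10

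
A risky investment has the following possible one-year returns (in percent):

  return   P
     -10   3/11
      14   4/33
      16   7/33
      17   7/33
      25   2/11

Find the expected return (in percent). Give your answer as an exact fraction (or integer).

E[X] = (3/11)·(-10) + (4/33)·14 + (7/33)·16 + (7/33)·17 + (2/11)·25
     = 347/33

347/33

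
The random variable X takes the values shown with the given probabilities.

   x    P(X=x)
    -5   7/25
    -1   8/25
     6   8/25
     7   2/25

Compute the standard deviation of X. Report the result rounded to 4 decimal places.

4.7098

E[X] = 19/25, E[X²] = 569/25
Var(X) = E[X²] − (E[X])² = 569/25 − 361/625 = 13864/625
SD(X) = √(13864/625) ≈ 4.7098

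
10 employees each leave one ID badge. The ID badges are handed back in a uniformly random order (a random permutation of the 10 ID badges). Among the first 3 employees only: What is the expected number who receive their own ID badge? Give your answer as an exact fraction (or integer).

Let Xᵢ = 1 if person i gets their own ID badge. For each i, P(Xᵢ=1) = 1/10.
By linearity of expectation, E[X₁+…+X_3] = 3·(1/10) = 3/10.

3/10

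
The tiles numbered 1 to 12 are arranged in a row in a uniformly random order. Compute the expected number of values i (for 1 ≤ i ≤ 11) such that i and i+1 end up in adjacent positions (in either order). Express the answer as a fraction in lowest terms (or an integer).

11/6

For each i ∈ {1,…,11}, let Xᵢ = 1 if i and i+1 are adjacent. P(Xᵢ=1) = 2·(12−1)!/12! = 2/12.
By linearity, E[ΣXᵢ] = (11)·(2/12) = 11/6.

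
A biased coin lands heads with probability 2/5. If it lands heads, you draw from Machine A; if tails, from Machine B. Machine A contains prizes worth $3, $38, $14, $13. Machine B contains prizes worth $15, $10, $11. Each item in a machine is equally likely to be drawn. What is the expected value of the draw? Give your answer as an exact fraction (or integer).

$14

E[X | Machine A] = (3 + 38 + 14 + 13)/4 = 17
E[X | Machine B] = (15 + 10 + 11)/3 = 12
E[X] = (2/5)·17 + (3/5)·12 = 14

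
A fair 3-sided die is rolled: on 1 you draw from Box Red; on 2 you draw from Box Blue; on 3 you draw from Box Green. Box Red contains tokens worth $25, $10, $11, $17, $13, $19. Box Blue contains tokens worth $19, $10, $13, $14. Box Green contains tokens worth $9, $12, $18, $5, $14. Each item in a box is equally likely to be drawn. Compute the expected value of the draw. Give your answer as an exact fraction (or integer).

E[X | Box Red] = (25 + 10 + 11 + 17 + 13 + 19)/6 = 95/6
E[X | Box Blue] = (19 + 10 + 13 + 14)/4 = 14
E[X | Box Green] = (9 + 12 + 18 + 5 + 14)/5 = 58/5
E[X] = (1/3)·95/6 + (1/3)·14 + (1/3)·58/5 = 1243/90

1243/90 dollars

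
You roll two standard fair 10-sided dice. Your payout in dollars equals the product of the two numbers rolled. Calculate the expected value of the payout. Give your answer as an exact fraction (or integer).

121/4 dollars

Distribution of the product of the two numbers rolled: 1 w.p. 1/100, 2 w.p. 1/50, 3 w.p. 1/50, 4 w.p. 3/100, 5 w.p. 1/50, 6 w.p. 1/25, …
E[payout] = (1/100)·1 + (1/50)·2 + (1/50)·3 + (3/100)·4 + (1/50)·5 + (1/25)·6 + (1/50)·7 + (1/25)·8 + (3/100)·9 + (1/25)·10 + (1/25)·12 + (1/50)·14 + (1/50)·15 + (3/100)·16 + (1/25)·18 + (1/25)·20 + (1/50)·21 + (1/25)·24 + (1/100)·25 + (1/50)·27 + (1/50)·28 + (1/25)·30 + (1/50)·32 + (1/50)·35 + (3/100)·36 + (1/25)·40 + (1/50)·42 + (1/50)·45 + (1/50)·48 + (1/100)·49 + (1/50)·50 + (1/50)·54 + (1/50)·56 + (1/50)·60 + (1/50)·63 + (1/100)·64 + (1/50)·70 + (1/50)·72 + (1/50)·80 + (1/100)·81 + (1/50)·90 + (1/100)·100 = 121/4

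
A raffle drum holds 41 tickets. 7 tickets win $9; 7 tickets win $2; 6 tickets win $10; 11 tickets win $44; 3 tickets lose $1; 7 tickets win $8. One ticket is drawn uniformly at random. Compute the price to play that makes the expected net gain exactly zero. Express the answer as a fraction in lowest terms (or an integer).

674/41 dollars

E[payout] = (7/41)·9 + (7/41)·2 + (6/41)·10 + (11/41)·44 + (3/41)·(-1) + (7/41)·8 = 674/41
Fair fee = E[payout] = 674/41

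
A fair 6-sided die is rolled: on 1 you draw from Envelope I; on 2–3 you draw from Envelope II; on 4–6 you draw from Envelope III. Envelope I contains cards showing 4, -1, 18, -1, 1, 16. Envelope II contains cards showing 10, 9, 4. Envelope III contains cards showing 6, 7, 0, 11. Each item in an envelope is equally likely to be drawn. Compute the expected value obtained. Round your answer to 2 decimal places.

6.58

E[X | Envelope I] = (4 − 1 + 18 − 1 + 1 + 16)/6 = 37/6
E[X | Envelope II] = (10 + 9 + 4)/3 = 23/3
E[X | Envelope III] = (6 + 7 + 0 + 11)/4 = 6
E[X] = (1/6)·37/6 + (1/3)·23/3 + (1/2)·6 = 79/12 ≈ 6.58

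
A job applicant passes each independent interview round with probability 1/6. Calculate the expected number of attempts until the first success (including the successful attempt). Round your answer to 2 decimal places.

6.00

For a geometric distribution, E[trials] = 1/p = 1/(1/6) = 6.
≈ 6.00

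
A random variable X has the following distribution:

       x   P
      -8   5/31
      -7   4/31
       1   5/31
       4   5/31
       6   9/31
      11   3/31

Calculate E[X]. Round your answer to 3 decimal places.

E[X] = (5/31)·(-8) + (4/31)·(-7) + (5/31)·1 + (5/31)·4 + (9/31)·6 + (3/31)·11
     = 44/31 ≈ 1.419

1.419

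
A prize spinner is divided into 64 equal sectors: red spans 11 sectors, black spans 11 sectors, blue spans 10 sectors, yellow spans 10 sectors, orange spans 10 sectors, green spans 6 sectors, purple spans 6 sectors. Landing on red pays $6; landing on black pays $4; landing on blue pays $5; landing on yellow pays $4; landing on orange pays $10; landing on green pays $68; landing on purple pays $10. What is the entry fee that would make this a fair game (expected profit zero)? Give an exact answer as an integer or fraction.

$12

E[payout] = (11/64)·6 + (11/64)·4 + (10/64)·5 + (10/64)·4 + (10/64)·10 + (6/64)·68 + (6/64)·10 = 12
Fair fee = E[payout] = 12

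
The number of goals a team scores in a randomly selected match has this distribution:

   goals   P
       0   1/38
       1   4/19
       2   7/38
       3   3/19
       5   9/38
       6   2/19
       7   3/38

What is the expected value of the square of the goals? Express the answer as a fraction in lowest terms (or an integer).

E[X²] = (1/38)·0 + (4/19)·1 + (7/38)·4 + (3/19)·9 + (9/38)·25 + (2/19)·36 + (3/38)·49
     = 303/19

303/19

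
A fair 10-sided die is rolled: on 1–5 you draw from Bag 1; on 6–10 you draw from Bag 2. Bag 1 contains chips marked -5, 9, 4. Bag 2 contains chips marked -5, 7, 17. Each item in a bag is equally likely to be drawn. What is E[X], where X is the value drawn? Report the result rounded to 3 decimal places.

4.500

E[X | Bag 1] = (-5 + 9 + 4)/3 = 8/3
E[X | Bag 2] = (-5 + 7 + 17)/3 = 19/3
E[X] = (1/2)·8/3 + (1/2)·19/3 = 9/2 ≈ 4.500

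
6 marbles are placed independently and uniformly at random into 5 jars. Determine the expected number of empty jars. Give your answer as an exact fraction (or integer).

Let Xⱼ=1 if jar j is empty. P(Xⱼ=1) = ((5-1)/5)^6 = 4096/15625.
By linearity, E[#empty] = 5·4096/15625 = 4096/3125.

4096/3125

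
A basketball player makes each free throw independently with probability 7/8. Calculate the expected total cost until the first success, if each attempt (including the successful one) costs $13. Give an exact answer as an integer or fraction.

104/7 dollars

E[#attempts] = 1/p = 8/7; E[cost] = 13·8/7 = 104/7.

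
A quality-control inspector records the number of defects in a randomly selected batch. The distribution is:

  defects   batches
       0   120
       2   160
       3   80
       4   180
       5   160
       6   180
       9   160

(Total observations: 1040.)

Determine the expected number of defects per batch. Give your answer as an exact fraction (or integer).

115/26

Total = 1040, so P(defects=0) = 120/1040, etc.
E[X] = (3/26)·0 + (2/13)·2 + (1/13)·3 + (9/52)·4 + (2/13)·5 + (9/52)·6 + (2/13)·9
     = 115/26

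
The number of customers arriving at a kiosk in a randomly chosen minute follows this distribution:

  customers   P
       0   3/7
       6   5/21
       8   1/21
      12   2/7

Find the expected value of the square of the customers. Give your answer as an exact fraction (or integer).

E[X²] = (3/7)·0 + (5/21)·36 + (1/21)·64 + (2/7)·144
     = 1108/21

1108/21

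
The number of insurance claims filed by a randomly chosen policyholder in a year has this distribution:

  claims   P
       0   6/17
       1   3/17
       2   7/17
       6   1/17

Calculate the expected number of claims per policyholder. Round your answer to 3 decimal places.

1.353

E[X] = (6/17)·0 + (3/17)·1 + (7/17)·2 + (1/17)·6
     = 23/17 ≈ 1.353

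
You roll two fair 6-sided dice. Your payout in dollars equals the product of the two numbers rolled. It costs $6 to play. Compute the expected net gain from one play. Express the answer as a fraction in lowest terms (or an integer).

25/4 dollars

Distribution of the product of the two numbers rolled: 1 w.p. 1/36, 2 w.p. 1/18, 3 w.p. 1/18, 4 w.p. 1/12, 5 w.p. 1/18, 6 w.p. 1/9, …
E[payout] = (1/36)·1 + (1/18)·2 + (1/18)·3 + (1/12)·4 + (1/18)·5 + (1/9)·6 + (1/18)·8 + (1/36)·9 + (1/18)·10 + (1/9)·12 + (1/18)·15 + (1/36)·16 + (1/18)·18 + (1/18)·20 + (1/18)·24 + (1/36)·25 + (1/18)·30 + (1/36)·36 = 49/4
Expected profit = 49/4 − 6 = 25/4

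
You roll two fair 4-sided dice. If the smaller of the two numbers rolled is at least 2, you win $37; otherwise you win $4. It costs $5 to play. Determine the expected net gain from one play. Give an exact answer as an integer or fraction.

E[payout] = (7/16)·4 + (9/16)·37 = 361/16
Expected profit = 361/16 − 5 = 281/16

281/16 dollars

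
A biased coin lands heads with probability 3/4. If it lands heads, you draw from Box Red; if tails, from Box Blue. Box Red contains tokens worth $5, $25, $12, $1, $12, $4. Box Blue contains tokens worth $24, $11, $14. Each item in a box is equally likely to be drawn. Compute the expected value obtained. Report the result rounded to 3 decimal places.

$11.458

E[X | Box Red] = (5 + 25 + 12 + 1 + 12 + 4)/6 = 59/6
E[X | Box Blue] = (24 + 11 + 14)/3 = 49/3
E[X] = (3/4)·59/6 + (1/4)·49/3 = 275/24 ≈ 11.458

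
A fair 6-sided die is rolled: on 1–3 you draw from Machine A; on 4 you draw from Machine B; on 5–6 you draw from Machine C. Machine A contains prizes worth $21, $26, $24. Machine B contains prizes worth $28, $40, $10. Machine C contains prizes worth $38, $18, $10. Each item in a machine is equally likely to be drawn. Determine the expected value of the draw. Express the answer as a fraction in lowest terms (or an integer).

E[X | Machine A] = (21 + 26 + 24)/3 = 71/3
E[X | Machine B] = (28 + 40 + 10)/3 = 26
E[X | Machine C] = (38 + 18 + 10)/3 = 22
E[X] = (1/2)·71/3 + (1/6)·26 + (1/3)·22 = 47/2

47/2 dollars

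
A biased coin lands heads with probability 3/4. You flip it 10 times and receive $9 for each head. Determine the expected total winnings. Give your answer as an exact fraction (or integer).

E[#heads] = 10·3/4 = 15/2 (linearity over flips).
E[winnings] = 9·15/2 = 135/2.

135/2 dollars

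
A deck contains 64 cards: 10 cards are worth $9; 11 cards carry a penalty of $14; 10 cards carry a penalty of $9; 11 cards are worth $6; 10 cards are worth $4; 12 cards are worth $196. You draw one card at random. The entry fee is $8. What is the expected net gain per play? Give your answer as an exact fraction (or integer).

E[payout] = (10/64)·9 + (11/64)·(-14) + (10/64)·(-9) + (11/64)·6 + (10/64)·4 + (12/64)·196 = 36
Expected profit = 36 − 8 = 28

$28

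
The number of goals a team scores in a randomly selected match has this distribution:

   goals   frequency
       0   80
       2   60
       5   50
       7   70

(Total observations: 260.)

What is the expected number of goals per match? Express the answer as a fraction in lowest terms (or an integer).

43/13

Total = 260, so P(goals=0) = 80/260, etc.
E[X] = (4/13)·0 + (3/13)·2 + (5/26)·5 + (7/26)·7
     = 43/13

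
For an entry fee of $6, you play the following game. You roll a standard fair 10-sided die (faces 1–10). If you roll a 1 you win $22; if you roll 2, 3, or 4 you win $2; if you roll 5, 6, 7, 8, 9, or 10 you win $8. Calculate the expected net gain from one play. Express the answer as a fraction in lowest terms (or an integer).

E[payout] = (3/10)·2 + (3/5)·8 + (1/10)·22 = 38/5
Expected profit = 38/5 − 6 = 8/5

8/5 dollars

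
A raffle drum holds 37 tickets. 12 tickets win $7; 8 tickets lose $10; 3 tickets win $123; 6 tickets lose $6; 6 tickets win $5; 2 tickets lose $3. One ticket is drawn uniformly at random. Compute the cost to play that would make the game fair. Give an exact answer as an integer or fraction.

361/37 dollars

E[payout] = (12/37)·7 + (8/37)·(-10) + (3/37)·123 + (6/37)·(-6) + (6/37)·5 + (2/37)·(-3) = 361/37
Fair fee = E[payout] = 361/37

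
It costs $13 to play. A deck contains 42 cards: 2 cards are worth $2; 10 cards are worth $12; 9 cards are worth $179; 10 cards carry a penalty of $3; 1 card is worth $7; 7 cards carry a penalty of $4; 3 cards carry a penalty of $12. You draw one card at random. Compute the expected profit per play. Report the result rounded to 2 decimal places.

$26.24

E[payout] = (2/42)·2 + (10/42)·12 + (9/42)·179 + (10/42)·(-3) + (1/42)·7 + (7/42)·(-4) + (3/42)·(-12) = 824/21
Expected profit = 824/21 − 13 = 551/21 ≈ $26.24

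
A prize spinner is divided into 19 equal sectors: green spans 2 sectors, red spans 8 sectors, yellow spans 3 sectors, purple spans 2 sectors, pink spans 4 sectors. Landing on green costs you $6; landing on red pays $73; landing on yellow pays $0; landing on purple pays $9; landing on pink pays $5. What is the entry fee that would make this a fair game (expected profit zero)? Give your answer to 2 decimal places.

$32.11

E[payout] = (2/19)·(-6) + (8/19)·73 + (3/19)·0 + (2/19)·9 + (4/19)·5 = 610/19
Fair fee = E[payout] = 610/19 ≈ $32.11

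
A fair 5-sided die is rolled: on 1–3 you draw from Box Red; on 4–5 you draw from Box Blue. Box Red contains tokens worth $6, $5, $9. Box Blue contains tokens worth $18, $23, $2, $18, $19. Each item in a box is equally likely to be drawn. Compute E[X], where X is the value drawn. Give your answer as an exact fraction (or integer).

E[X | Box Red] = (6 + 5 + 9)/3 = 20/3
E[X | Box Blue] = (18 + 23 + 2 + 18 + 19)/5 = 16
E[X] = (3/5)·20/3 + (2/5)·16 = 52/5

52/5 dollars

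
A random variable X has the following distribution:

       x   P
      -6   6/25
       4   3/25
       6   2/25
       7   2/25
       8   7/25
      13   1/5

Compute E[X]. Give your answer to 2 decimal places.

4.92

E[X] = (6/25)·(-6) + (3/25)·4 + (2/25)·6 + (2/25)·7 + (7/25)·8 + (1/5)·13
     = 123/25 ≈ 4.92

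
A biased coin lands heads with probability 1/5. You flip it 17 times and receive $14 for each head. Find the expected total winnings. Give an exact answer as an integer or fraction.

E[#heads] = 17·1/5 = 17/5 (linearity over flips).
E[winnings] = 14·17/5 = 238/5.

238/5 dollars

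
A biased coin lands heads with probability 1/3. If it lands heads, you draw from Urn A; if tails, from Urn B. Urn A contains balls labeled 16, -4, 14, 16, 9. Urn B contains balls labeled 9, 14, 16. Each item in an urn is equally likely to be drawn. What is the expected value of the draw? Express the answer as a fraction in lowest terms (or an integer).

E[X | Urn A] = (16 − 4 + 14 + 16 + 9)/5 = 51/5
E[X | Urn B] = (9 + 14 + 16)/3 = 13
E[X] = (1/3)·51/5 + (2/3)·13 = 181/15

181/15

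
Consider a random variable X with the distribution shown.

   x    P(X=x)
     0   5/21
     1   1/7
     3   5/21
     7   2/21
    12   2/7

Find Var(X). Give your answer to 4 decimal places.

23.5692

E[X] = (5/21)·0 + (1/7)·1 + (5/21)·3 + (2/21)·7 + (2/7)·12 = 104/21
E[X²] = (5/21)·0 + (1/7)·1 + (5/21)·9 + (2/21)·49 + (2/7)·144 = 1010/21
Var(X) = 1010/21 − (104/21)² = 10394/441 ≈ 23.5692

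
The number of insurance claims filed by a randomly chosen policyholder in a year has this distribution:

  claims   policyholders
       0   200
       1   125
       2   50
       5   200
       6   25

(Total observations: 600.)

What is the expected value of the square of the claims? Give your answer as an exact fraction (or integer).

83/8

Total = 600, so P(claims=0) = 200/600, etc.
E[X²] = (1/3)·0 + (5/24)·1 + (1/12)·4 + (1/3)·25 + (1/24)·36
     = 83/8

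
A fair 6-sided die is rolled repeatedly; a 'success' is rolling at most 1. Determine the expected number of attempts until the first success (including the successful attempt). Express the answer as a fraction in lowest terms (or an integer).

For a geometric distribution, E[trials] = 1/p = 1/(1/6) = 6.

6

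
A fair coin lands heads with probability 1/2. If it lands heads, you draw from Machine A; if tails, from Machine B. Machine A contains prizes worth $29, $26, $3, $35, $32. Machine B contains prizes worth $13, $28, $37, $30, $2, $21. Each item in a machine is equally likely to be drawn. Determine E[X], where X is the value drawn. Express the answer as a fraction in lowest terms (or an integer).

E[X | Machine A] = (29 + 26 + 3 + 35 + 32)/5 = 25
E[X | Machine B] = (13 + 28 + 37 + 30 + 2 + 21)/6 = 131/6
E[X] = (1/2)·25 + (1/2)·131/6 = 281/12

281/12 dollars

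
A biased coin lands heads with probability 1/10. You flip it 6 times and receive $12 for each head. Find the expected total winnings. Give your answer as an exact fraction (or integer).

36/5 dollars

E[#heads] = 6·1/10 = 3/5 (linearity over flips).
E[winnings] = 12·3/5 = 36/5.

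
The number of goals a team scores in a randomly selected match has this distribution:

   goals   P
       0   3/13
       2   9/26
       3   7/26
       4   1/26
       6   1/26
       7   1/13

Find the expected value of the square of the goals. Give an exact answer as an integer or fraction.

E[X²] = (3/13)·0 + (9/26)·4 + (7/26)·9 + (1/26)·16 + (1/26)·36 + (1/13)·49
     = 249/26

249/26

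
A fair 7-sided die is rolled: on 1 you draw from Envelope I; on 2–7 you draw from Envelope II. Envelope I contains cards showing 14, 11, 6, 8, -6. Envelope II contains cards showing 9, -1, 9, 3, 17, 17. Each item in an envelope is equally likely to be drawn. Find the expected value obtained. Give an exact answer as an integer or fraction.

303/35

E[X | Envelope I] = (14 + 11 + 6 + 8 − 6)/5 = 33/5
E[X | Envelope II] = (9 − 1 + 9 + 3 + 17 + 17)/6 = 9
E[X] = (1/7)·33/5 + (6/7)·9 = 303/35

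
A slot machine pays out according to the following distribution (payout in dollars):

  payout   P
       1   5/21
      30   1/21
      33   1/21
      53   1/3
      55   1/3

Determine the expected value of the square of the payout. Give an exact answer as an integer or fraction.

E[X²] = (5/21)·1 + (1/21)·900 + (1/21)·1089 + (1/3)·2809 + (1/3)·3025
     = 42832/21

42832/21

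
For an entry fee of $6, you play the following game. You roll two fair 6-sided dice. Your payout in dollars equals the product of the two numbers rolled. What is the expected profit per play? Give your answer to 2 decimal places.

$6.25

Distribution of the product of the two numbers rolled: 1 w.p. 1/36, 2 w.p. 1/18, 3 w.p. 1/18, 4 w.p. 1/12, 5 w.p. 1/18, 6 w.p. 1/9, …
E[payout] = (1/36)·1 + (1/18)·2 + (1/18)·3 + (1/12)·4 + (1/18)·5 + (1/9)·6 + (1/18)·8 + (1/36)·9 + (1/18)·10 + (1/9)·12 + (1/18)·15 + (1/36)·16 + (1/18)·18 + (1/18)·20 + (1/18)·24 + (1/36)·25 + (1/18)·30 + (1/36)·36 = 49/4
Expected profit = 49/4 − 6 = 25/4 ≈ $6.25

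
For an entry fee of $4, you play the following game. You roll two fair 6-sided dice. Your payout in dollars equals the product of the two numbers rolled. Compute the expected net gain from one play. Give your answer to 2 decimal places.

$8.25

Distribution of the product of the two numbers rolled: 1 w.p. 1/36, 2 w.p. 1/18, 3 w.p. 1/18, 4 w.p. 1/12, 5 w.p. 1/18, 6 w.p. 1/9, …
E[payout] = (1/36)·1 + (1/18)·2 + (1/18)·3 + (1/12)·4 + (1/18)·5 + (1/9)·6 + (1/18)·8 + (1/36)·9 + (1/18)·10 + (1/9)·12 + (1/18)·15 + (1/36)·16 + (1/18)·18 + (1/18)·20 + (1/18)·24 + (1/36)·25 + (1/18)·30 + (1/36)·36 = 49/4
Expected profit = 49/4 − 4 = 33/4 ≈ $8.25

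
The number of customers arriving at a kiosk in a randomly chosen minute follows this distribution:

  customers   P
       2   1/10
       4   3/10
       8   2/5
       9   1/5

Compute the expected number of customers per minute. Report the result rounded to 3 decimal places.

6.400

E[X] = (1/10)·2 + (3/10)·4 + (2/5)·8 + (1/5)·9
     = 32/5 ≈ 6.400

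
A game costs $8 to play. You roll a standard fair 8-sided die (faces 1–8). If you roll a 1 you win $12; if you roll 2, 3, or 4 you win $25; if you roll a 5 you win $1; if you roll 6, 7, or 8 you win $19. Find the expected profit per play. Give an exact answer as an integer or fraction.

81/8 dollars

E[payout] = (1/8)·1 + (1/8)·12 + (3/8)·19 + (3/8)·25 = 145/8
Expected profit = 145/8 − 8 = 81/8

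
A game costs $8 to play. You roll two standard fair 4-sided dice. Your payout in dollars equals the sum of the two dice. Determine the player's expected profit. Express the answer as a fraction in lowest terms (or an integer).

-$3

Distribution of the sum of the two dice: 2 w.p. 1/16, 3 w.p. 1/8, 4 w.p. 3/16, 5 w.p. 1/4, 6 w.p. 3/16, 7 w.p. 1/8, …
E[payout] = (1/16)·2 + (1/8)·3 + (3/16)·4 + (1/4)·5 + (3/16)·6 + (1/8)·7 + (1/16)·8 = 5
Expected profit = 5 − 8 = -3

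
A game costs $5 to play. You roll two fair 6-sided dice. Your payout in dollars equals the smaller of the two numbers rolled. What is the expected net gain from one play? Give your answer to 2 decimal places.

Distribution of the smaller of the two numbers rolled: 1 w.p. 11/36, 2 w.p. 1/4, 3 w.p. 7/36, 4 w.p. 5/36, 5 w.p. 1/12, 6 w.p. 1/36
E[payout] = (11/36)·1 + (1/4)·2 + (7/36)·3 + (5/36)·4 + (1/12)·5 + (1/36)·6 = 91/36
Expected profit = 91/36 − 5 = -89/36 ≈ -$2.47

-$2.47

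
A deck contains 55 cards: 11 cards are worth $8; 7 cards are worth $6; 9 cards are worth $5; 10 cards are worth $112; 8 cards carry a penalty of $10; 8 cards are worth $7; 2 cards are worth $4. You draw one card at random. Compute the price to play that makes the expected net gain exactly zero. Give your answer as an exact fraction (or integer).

1279/55 dollars

E[payout] = (11/55)·8 + (7/55)·6 + (9/55)·5 + (10/55)·112 + (8/55)·(-10) + (8/55)·7 + (2/55)·4 = 1279/55
Fair fee = E[payout] = 1279/55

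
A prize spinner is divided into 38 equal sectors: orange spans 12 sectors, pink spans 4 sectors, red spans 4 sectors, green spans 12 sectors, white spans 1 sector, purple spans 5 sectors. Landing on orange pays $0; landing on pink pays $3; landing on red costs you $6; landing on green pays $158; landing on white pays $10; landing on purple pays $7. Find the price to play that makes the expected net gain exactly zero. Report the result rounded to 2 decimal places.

$50.76

E[payout] = (12/38)·0 + (4/38)·3 + (4/38)·(-6) + (12/38)·158 + (1/38)·10 + (5/38)·7 = 1929/38
Fair fee = E[payout] = 1929/38 ≈ $50.76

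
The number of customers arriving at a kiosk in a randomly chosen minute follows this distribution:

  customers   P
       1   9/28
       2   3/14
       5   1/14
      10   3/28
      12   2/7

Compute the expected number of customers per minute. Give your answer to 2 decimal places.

5.61

E[X] = (9/28)·1 + (3/14)·2 + (1/14)·5 + (3/28)·10 + (2/7)·12
     = 157/28 ≈ 5.61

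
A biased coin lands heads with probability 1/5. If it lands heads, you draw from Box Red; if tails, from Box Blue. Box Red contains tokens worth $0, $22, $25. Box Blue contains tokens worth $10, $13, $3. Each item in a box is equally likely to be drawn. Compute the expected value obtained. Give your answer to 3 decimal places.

$10.067

E[X | Box Red] = (0 + 22 + 25)/3 = 47/3
E[X | Box Blue] = (10 + 13 + 3)/3 = 26/3
E[X] = (1/5)·47/3 + (4/5)·26/3 = 151/15 ≈ 10.067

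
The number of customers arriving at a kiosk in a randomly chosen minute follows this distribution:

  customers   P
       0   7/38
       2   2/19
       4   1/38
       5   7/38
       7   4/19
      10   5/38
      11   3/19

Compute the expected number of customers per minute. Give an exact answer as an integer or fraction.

E[X] = (7/38)·0 + (2/19)·2 + (1/38)·4 + (7/38)·5 + (4/19)·7 + (5/38)·10 + (3/19)·11
     = 219/38

219/38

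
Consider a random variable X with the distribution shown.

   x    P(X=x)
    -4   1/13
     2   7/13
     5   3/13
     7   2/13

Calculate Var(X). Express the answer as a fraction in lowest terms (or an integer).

E[X] = (1/13)·(-4) + (7/13)·2 + (3/13)·5 + (2/13)·7 = 3
E[X²] = (1/13)·16 + (7/13)·4 + (3/13)·25 + (2/13)·49 = 217/13
Var(X) = 217/13 − (3)² = 100/13

100/13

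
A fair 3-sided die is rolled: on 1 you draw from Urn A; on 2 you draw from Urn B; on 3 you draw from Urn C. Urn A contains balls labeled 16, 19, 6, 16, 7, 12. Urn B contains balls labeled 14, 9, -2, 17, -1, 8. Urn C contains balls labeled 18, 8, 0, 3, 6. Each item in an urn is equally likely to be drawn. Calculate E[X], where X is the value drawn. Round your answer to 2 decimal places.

9.06

E[X | Urn A] = (16 + 19 + 6 + 16 + 7 + 12)/6 = 38/3
E[X | Urn B] = (14 + 9 − 2 + 17 − 1 + 8)/6 = 15/2
E[X | Urn C] = (18 + 8 + 0 + 3 + 6)/5 = 7
E[X] = (1/3)·38/3 + (1/3)·15/2 + (1/3)·7 = 163/18 ≈ 9.06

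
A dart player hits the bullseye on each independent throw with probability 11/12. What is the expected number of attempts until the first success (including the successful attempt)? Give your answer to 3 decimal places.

For a geometric distribution, E[trials] = 1/p = 1/(11/12) = 12/11.
≈ 1.091

1.091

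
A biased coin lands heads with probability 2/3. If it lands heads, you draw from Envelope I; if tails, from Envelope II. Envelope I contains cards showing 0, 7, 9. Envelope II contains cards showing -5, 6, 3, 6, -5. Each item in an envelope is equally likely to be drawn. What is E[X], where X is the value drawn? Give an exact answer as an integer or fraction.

35/9

E[X | Envelope I] = (0 + 7 + 9)/3 = 16/3
E[X | Envelope II] = (-5 + 6 + 3 + 6 − 5)/5 = 1
E[X] = (2/3)·16/3 + (1/3)·1 = 35/9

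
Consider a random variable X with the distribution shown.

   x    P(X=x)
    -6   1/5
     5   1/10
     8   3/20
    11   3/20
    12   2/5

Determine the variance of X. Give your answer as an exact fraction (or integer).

E[X] = (1/5)·(-6) + (1/10)·5 + (3/20)·8 + (3/20)·11 + (2/5)·12 = 139/20
E[X²] = (1/5)·36 + (1/10)·25 + (3/20)·64 + (3/20)·121 + (2/5)·144 = 1901/20
Var(X) = 1901/20 − (139/20)² = 18699/400

18699/400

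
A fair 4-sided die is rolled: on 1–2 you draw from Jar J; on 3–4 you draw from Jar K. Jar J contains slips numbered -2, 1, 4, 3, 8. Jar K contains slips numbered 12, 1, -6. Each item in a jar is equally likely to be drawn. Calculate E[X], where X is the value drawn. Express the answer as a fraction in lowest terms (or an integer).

77/30

E[X | Jar J] = (-2 + 1 + 4 + 3 + 8)/5 = 14/5
E[X | Jar K] = (12 + 1 − 6)/3 = 7/3
E[X] = (1/2)·14/5 + (1/2)·7/3 = 77/30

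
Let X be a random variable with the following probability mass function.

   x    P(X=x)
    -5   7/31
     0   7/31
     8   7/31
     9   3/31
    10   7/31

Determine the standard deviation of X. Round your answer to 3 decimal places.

E[X] = 118/31, E[X²] = 1566/31
Var(X) = E[X²] − (E[X])² = 1566/31 − 13924/961 = 34622/961
SD(X) = √(34622/961) ≈ 6.002

6.002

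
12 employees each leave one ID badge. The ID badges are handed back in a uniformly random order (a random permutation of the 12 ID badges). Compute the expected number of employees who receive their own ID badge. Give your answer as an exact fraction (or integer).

Let Xᵢ = 1 if person i gets their own ID badge. For each i, P(Xᵢ=1) = 1/12.
By linearity of expectation, E[X₁+…+X_12] = 12·(1/12) = 1.

1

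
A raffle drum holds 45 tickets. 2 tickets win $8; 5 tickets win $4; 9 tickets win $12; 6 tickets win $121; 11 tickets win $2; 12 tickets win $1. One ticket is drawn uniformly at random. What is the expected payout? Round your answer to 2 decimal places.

E[payout] = (2/45)·8 + (5/45)·4 + (9/45)·12 + (6/45)·121 + (11/45)·2 + (12/45)·1 = 904/45
≈ $20.09

$20.09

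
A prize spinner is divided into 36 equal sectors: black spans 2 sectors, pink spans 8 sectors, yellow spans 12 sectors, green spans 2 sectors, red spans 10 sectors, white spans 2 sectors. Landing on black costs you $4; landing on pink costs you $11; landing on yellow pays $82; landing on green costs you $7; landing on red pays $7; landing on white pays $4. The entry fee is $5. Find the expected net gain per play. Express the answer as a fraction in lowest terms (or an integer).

E[payout] = (2/36)·(-4) + (8/36)·(-11) + (12/36)·82 + (2/36)·(-7) + (10/36)·7 + (2/36)·4 = 238/9
Expected profit = 238/9 − 5 = 193/9

193/9 dollars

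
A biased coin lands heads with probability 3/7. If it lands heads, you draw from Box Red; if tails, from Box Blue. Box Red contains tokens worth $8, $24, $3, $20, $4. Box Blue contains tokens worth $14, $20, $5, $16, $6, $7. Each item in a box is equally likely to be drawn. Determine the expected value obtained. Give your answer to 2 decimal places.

$11.53

E[X | Box Red] = (8 + 24 + 3 + 20 + 4)/5 = 59/5
E[X | Box Blue] = (14 + 20 + 5 + 16 + 6 + 7)/6 = 34/3
E[X] = (3/7)·59/5 + (4/7)·34/3 = 173/15 ≈ 11.53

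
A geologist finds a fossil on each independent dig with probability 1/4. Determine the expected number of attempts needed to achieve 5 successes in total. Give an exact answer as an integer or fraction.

20

By linearity (sum of 5 independent geometric waits), E[trials] = 5/p = 5/(1/4) = 20.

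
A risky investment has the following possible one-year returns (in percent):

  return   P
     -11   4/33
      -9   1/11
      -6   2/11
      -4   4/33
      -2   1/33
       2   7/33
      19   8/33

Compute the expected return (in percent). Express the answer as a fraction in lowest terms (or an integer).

41/33

E[X] = (4/33)·(-11) + (1/11)·(-9) + (2/11)·(-6) + (4/33)·(-4) + (1/33)·(-2) + (7/33)·2 + (8/33)·19
     = 41/33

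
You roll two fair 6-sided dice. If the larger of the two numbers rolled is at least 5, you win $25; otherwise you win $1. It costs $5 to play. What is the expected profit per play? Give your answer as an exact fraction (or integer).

28/3 dollars

E[payout] = (4/9)·1 + (5/9)·25 = 43/3
Expected profit = 43/3 − 5 = 28/3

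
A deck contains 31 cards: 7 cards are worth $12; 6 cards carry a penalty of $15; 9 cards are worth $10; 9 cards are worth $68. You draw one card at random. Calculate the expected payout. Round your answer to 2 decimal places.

$22.45

E[payout] = (7/31)·12 + (6/31)·(-15) + (9/31)·10 + (9/31)·68 = 696/31
≈ $22.45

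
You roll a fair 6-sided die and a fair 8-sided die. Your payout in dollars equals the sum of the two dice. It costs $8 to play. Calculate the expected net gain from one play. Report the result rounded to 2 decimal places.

Distribution of the sum of the two dice: 2 w.p. 1/48, 3 w.p. 1/24, 4 w.p. 1/16, 5 w.p. 1/12, 6 w.p. 5/48, 7 w.p. 1/8, …
E[payout] = (1/48)·2 + (1/24)·3 + (1/16)·4 + (1/12)·5 + (5/48)·6 + (1/8)·7 + (1/8)·8 + (1/8)·9 + (5/48)·10 + (1/12)·11 + (1/16)·12 + (1/24)·13 + (1/48)·14 = 8
Expected profit = 8 − 8 = 0 ≈ $0.00

$0.00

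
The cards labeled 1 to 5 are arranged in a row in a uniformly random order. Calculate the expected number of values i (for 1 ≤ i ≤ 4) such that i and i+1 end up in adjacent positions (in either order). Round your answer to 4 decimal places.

For each i ∈ {1,…,4}, let Xᵢ = 1 if i and i+1 are adjacent. P(Xᵢ=1) = 2·(5−1)!/5! = 2/5.
By linearity, E[ΣXᵢ] = (4)·(2/5) = 8/5.
≈ 1.6000

1.6000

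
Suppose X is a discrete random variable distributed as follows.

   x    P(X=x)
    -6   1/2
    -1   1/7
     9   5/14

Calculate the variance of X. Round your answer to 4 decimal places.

E[X] = (1/2)·(-6) + (1/7)·(-1) + (5/14)·9 = 1/14
E[X²] = (1/2)·36 + (1/7)·1 + (5/14)·81 = 659/14
Var(X) = 659/14 − (1/14)² = 9225/196 ≈ 47.0663

47.0663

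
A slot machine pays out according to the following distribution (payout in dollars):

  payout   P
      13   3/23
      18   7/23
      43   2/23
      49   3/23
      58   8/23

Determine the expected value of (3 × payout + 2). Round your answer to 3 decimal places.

E[3x+2] = (3/23)·41 + (7/23)·56 + (2/23)·131 + (3/23)·149 + (8/23)·176
     = 2632/23 ≈ 114.435

114.435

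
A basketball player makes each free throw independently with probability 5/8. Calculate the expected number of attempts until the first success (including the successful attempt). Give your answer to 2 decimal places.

For a geometric distribution, E[trials] = 1/p = 1/(5/8) = 8/5.
≈ 1.60

1.60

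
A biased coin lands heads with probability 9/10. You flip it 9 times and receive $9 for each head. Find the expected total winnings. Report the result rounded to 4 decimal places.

E[#heads] = 9·9/10 = 81/10 (linearity over flips).
E[winnings] = 9·81/10 = 729/10.
≈ 72.9000

$72.9000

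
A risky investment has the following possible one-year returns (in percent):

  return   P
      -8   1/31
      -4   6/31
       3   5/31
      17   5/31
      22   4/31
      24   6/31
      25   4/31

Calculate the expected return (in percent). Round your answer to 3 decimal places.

12.903

E[X] = (1/31)·(-8) + (6/31)·(-4) + (5/31)·3 + (5/31)·17 + (4/31)·22 + (6/31)·24 + (4/31)·25
     = 400/31 ≈ 12.903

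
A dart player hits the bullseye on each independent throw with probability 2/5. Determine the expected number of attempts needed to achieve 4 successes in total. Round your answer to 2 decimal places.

By linearity (sum of 4 independent geometric waits), E[trials] = 4/p = 4/(2/5) = 10.
≈ 10.00

10.00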